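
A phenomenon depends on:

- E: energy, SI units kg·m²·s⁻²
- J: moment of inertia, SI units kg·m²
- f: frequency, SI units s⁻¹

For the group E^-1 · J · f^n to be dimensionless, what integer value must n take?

Balance the T exponent: (-1)·n from f, plus −(-2) + (0) = 2 from the rest, must sum to zero.
−n + 2 = 0, so n = 2.

2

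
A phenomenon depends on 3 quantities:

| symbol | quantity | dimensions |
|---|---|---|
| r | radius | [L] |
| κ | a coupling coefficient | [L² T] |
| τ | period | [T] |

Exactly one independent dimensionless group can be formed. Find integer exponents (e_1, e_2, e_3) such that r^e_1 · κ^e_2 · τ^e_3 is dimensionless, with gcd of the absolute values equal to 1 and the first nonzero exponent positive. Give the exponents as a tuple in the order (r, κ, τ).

(2, -1, 1)

L: e_1·(1) + e_2·(2) + e_3·(0) = 0
T: e_1·(0) + e_2·(1) + e_3·(1) = 0
Solving this homogeneous linear system for the smallest-integer solution (first nonzero entry positive) gives (2, -1, 1).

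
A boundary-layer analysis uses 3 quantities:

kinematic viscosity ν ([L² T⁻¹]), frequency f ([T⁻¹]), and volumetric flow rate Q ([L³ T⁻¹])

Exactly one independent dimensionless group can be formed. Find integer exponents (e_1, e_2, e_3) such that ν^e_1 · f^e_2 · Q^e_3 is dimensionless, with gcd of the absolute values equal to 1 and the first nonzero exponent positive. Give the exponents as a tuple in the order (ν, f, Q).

(3, -1, -2)

L: e_1·(2) + e_2·(0) + e_3·(3) = 0
T: e_1·(-1) + e_2·(-1) + e_3·(-1) = 0
Solving this homogeneous linear system for the smallest-integer solution (first nonzero entry positive) gives (3, -1, -2).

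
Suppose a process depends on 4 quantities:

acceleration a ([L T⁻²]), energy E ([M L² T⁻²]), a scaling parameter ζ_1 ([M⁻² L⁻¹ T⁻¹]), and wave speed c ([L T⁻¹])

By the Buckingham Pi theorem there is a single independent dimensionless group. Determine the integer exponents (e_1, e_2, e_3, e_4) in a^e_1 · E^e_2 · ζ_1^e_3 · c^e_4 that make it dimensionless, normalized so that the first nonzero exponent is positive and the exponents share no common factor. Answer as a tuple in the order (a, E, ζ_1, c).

M: e_1·(0) + e_2·(1) + e_3·(-2) + e_4·(0) = 0
L: e_1·(1) + e_2·(2) + e_3·(-1) + e_4·(1) = 0
T: e_1·(-2) + e_2·(-2) + e_3·(-1) + e_4·(-1) = 0
Solving this homogeneous linear system for the smallest-integer solution (first nonzero entry positive) gives (2, -2, -1, 1).

(2, -2, -1, 1)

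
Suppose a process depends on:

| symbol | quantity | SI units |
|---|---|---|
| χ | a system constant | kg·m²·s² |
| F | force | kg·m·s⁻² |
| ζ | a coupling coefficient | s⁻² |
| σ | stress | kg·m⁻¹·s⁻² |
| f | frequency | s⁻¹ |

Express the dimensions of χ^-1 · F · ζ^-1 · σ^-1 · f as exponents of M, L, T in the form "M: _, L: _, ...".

Collect each base-dimension exponent across the product:
  M: −(1) + (1) − (0) − (1) + (0) = -1
  L: −(2) + (1) − (0) − (-1) + (0) = 0
  T: −(2) + (-2) − (-2) − (-2) + (-1) = -1
So the dimensions are [M⁻¹ T⁻¹].

M: -1, L: 0, T: -1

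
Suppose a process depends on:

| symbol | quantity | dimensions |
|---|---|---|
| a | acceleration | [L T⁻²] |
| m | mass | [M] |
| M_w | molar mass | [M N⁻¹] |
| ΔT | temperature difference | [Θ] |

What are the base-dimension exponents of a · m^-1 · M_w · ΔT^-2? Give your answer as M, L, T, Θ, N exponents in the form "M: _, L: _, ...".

M: 0, L: 1, T: -2, Θ: -2, N: -1

Collect each base-dimension exponent across the product:
  M: (0) − (1) + (1) − 2·(0) = 0
  L: (1) − (0) + (0) − 2·(0) = 1
  T: (-2) − (0) + (0) − 2·(0) = -2
  Θ: (0) − (0) + (0) − 2·(1) = -2
  N: (0) − (0) + (-1) − 2·(0) = -1
So the dimensions are [L T⁻² Θ⁻² N⁻¹].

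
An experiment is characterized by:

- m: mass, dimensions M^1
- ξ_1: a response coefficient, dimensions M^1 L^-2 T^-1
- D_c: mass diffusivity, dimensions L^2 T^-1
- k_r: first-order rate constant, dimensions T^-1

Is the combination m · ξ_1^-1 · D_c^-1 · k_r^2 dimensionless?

Sum the exponent of each base dimension across the product:
  M: [m]_M − [ξ_1]_M − [D_c]_M + 2·[k_r]_M = (1) − (1) − (0) + 2·(0) = 0
  L: [m]_L − [ξ_1]_L − [D_c]_L + 2·[k_r]_L = (0) − (-2) − (2) + 2·(0) = 0
  T: [m]_T − [ξ_1]_T − [D_c]_T + 2·[k_r]_T = (0) − (-1) − (-1) + 2·(-1) = 0
All base exponents vanish — dimensionless.

yes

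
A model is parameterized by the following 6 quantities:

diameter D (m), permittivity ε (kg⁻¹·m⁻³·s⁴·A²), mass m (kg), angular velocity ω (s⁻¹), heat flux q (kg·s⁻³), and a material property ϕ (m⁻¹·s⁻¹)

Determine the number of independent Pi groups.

There are 6 variables and 4 base dimensions (M, L, T, I).
The dimension matrix has rank 4.
Independent dimensionless groups: 6 − 4 = 2.

2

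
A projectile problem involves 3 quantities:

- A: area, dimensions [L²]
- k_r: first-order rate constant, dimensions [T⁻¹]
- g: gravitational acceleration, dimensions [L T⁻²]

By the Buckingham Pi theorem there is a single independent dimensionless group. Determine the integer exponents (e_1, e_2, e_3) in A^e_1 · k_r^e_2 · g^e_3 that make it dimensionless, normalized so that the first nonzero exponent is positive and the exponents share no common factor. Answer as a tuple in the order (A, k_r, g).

(1, 4, -2)

L: e_1·(2) + e_2·(0) + e_3·(1) = 0
T: e_1·(0) + e_2·(-1) + e_3·(-2) = 0
Solving this homogeneous linear system for the smallest-integer solution (first nonzero entry positive) gives (1, 4, -2).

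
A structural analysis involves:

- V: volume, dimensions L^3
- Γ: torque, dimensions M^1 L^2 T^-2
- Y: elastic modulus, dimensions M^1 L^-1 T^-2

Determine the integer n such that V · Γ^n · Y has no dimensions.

Balance the M exponent: (1)·n from Γ, plus (0) + (1) = 1 from the rest, must sum to zero.
n + 1 = 0, so n = -1.

-1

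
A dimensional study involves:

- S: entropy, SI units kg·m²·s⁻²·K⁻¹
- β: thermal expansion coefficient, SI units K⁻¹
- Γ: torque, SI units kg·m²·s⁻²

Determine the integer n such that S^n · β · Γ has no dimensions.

Balance the M exponent: (1)·n from S, plus (0) + (1) = 1 from the rest, must sum to zero.
n + 1 = 0, so n = -1.

-1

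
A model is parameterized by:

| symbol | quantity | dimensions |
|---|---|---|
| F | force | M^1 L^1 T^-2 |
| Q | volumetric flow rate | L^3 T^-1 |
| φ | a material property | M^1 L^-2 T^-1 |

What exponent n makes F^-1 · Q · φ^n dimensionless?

Balance the M exponent: (1)·n from φ, plus −(1) + (0) = -1 from the rest, must sum to zero.
n − 1 = 0, so n = 1.

1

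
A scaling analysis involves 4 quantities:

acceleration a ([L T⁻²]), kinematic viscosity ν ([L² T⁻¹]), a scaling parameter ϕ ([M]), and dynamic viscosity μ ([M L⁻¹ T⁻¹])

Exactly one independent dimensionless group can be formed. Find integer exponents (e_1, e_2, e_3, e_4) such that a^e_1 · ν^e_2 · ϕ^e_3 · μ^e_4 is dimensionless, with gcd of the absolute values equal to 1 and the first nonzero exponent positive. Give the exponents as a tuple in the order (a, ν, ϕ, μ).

M: e_1·(0) + e_2·(0) + e_3·(1) + e_4·(1) = 0
L: e_1·(1) + e_2·(2) + e_3·(0) + e_4·(-1) = 0
T: e_1·(-2) + e_2·(-1) + e_3·(0) + e_4·(-1) = 0
Solving this homogeneous linear system for the smallest-integer solution (first nonzero entry positive) gives (1, -1, 1, -1).

(1, -1, 1, -1)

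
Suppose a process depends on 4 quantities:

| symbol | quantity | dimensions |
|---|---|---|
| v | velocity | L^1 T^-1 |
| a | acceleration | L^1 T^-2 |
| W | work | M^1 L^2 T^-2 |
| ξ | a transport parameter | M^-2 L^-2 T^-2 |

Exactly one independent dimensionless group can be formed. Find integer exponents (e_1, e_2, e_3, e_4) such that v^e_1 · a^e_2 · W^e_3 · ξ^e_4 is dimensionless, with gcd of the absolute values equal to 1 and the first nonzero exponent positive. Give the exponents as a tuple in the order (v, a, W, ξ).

(2, -4, 2, 1)

M: e_1·(0) + e_2·(0) + e_3·(1) + e_4·(-2) = 0
L: e_1·(1) + e_2·(1) + e_3·(2) + e_4·(-2) = 0
T: e_1·(-1) + e_2·(-2) + e_3·(-2) + e_4·(-2) = 0
Solving this homogeneous linear system for the smallest-integer solution (first nonzero entry positive) gives (2, -4, 2, 1).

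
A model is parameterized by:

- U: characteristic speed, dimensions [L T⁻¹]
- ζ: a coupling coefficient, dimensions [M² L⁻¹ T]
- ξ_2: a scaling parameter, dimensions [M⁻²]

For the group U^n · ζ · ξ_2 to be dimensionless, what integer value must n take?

Balance the L exponent: (1)·n from U, plus (-1) + (0) = -1 from the rest, must sum to zero.
n − 1 = 0, so n = 1.

1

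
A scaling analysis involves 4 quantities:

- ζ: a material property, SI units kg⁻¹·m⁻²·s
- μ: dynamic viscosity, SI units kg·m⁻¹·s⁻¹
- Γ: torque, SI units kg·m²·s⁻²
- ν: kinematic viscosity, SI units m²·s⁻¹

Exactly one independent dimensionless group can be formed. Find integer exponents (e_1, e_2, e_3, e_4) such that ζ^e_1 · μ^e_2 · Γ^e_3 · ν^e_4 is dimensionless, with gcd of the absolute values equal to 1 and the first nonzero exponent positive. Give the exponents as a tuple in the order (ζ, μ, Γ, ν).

(1, -2, 3, -3)

M: e_1·(-1) + e_2·(1) + e_3·(1) + e_4·(0) = 0
L: e_1·(-2) + e_2·(-1) + e_3·(2) + e_4·(2) = 0
T: e_1·(1) + e_2·(-1) + e_3·(-2) + e_4·(-1) = 0
Solving this homogeneous linear system for the smallest-integer solution (first nonzero entry positive) gives (1, -2, 3, -3).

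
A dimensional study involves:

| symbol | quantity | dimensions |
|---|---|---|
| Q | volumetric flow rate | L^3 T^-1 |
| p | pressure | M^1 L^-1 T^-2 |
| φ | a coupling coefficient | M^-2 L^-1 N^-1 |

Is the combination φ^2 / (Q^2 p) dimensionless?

Sum the exponent of each base dimension across the product:
  M: −2·[Q]_M − [p]_M + 2·[φ]_M = −2·(0) − (1) + 2·(-2) = -5
  L: −2·[Q]_L − [p]_L + 2·[φ]_L = −2·(3) − (-1) + 2·(-1) = -7
  T: −2·[Q]_T − [p]_T + 2·[φ]_T = −2·(-1) − (-2) + 2·(0) = 4
  N: −2·[Q]_N − [p]_N + 2·[φ]_N = −2·(0) − (0) + 2·(-1) = -2
Net dimensions [M⁻⁵ L⁻⁷ T⁴ N⁻²] ≠ [1] — not dimensionless.

no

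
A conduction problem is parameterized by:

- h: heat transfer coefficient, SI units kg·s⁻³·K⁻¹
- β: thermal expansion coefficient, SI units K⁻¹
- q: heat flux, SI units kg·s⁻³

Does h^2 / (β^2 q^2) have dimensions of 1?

yes

Sum the exponent of each base dimension across the product:
  M: 2·[h]_M − 2·[β]_M − 2·[q]_M = 2·(1) − 2·(0) − 2·(1) = 0
  L: 2·[h]_L − 2·[β]_L − 2·[q]_L = 2·(0) − 2·(0) − 2·(0) = 0
  T: 2·[h]_T − 2·[β]_T − 2·[q]_T = 2·(-3) − 2·(0) − 2·(-3) = 0
  Θ: 2·[h]_Θ − 2·[β]_Θ − 2·[q]_Θ = 2·(-1) − 2·(-1) − 2·(0) = 0
All base exponents vanish — dimensionless.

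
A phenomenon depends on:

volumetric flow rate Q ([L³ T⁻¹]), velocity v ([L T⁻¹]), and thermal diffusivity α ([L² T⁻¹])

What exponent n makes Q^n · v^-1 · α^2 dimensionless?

-1

Balance the L exponent: (3)·n from Q, plus −(1) + 2·(2) = 3 from the rest, must sum to zero.
3n + 3 = 0, so n = -1.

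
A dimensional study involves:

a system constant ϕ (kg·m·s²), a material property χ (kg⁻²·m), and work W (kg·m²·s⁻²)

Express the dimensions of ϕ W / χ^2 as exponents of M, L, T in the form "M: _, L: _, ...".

Collect each base-dimension exponent across the product:
  M: (1) − 2·(-2) + (1) = 6
  L: (1) − 2·(1) + (2) = 1
  T: (2) − 2·(0) + (-2) = 0
So the dimensions are [M⁶ L].

M: 6, L: 1, T: 0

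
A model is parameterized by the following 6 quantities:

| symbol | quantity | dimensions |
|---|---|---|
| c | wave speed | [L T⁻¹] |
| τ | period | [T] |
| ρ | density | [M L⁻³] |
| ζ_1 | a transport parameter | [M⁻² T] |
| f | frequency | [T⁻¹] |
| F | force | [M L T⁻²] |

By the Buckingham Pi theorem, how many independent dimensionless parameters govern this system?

There are 6 variables and 3 base dimensions (M, L, T).
The dimension matrix has rank 3.
Independent dimensionless groups: 6 − 3 = 3.

3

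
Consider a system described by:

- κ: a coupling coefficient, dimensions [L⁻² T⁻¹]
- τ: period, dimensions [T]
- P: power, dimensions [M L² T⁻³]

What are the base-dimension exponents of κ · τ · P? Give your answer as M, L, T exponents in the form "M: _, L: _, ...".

M: 1, L: 0, T: -3

Collect each base-dimension exponent across the product:
  M: (0) + (0) + (1) = 1
  L: (-2) + (0) + (2) = 0
  T: (-1) + (1) + (-3) = -3
So the dimensions are [M T⁻³].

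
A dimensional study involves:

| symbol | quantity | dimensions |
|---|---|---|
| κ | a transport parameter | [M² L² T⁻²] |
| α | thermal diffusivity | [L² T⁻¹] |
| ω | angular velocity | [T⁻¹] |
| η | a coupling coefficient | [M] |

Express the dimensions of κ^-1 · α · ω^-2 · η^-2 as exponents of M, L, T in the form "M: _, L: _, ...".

M: -4, L: 0, T: 3

Collect each base-dimension exponent across the product:
  M: −(2) + (0) − 2·(0) − 2·(1) = -4
  L: −(2) + (2) − 2·(0) − 2·(0) = 0
  T: −(-2) + (-1) − 2·(-1) − 2·(0) = 3
So the dimensions are [M⁻⁴ T³].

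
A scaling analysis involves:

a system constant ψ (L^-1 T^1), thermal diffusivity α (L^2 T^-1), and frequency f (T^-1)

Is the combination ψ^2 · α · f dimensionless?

Sum the exponent of each base dimension across the product:
  L: 2·[ψ]_L + [α]_L + [f]_L = 2·(-1) + (2) + (0) = 0
  T: 2·[ψ]_T + [α]_T + [f]_T = 2·(1) + (-1) + (-1) = 0
All base exponents vanish — dimensionless.

yes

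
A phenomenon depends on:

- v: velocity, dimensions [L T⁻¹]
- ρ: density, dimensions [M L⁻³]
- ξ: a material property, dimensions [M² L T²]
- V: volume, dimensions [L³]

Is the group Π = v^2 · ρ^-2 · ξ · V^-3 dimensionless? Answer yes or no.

yes

Sum the exponent of each base dimension across the product:
  M: 2·[v]_M − 2·[ρ]_M + [ξ]_M − 3·[V]_M = 2·(0) − 2·(1) + (2) − 3·(0) = 0
  L: 2·[v]_L − 2·[ρ]_L + [ξ]_L − 3·[V]_L = 2·(1) − 2·(-3) + (1) − 3·(3) = 0
  T: 2·[v]_T − 2·[ρ]_T + [ξ]_T − 3·[V]_T = 2·(-1) − 2·(0) + (2) − 3·(0) = 0
All base exponents vanish — dimensionless.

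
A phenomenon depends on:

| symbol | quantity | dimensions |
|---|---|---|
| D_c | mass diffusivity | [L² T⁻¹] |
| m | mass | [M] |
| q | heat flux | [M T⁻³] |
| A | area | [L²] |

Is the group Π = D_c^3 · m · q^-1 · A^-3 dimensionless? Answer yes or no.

Sum the exponent of each base dimension across the product:
  M: 3·[D_c]_M + [m]_M − [q]_M − 3·[A]_M = 3·(0) + (1) − (1) − 3·(0) = 0
  L: 3·[D_c]_L + [m]_L − [q]_L − 3·[A]_L = 3·(2) + (0) − (0) − 3·(2) = 0
  T: 3·[D_c]_T + [m]_T − [q]_T − 3·[A]_T = 3·(-1) + (0) − (-3) − 3·(0) = 0
All base exponents vanish — dimensionless.

yes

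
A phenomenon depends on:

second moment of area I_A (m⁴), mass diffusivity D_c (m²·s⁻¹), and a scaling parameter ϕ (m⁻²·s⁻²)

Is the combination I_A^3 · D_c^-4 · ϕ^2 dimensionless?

Sum the exponent of each base dimension across the product:
  L: 3·[I_A]_L − 4·[D_c]_L + 2·[ϕ]_L = 3·(4) − 4·(2) + 2·(-2) = 0
  T: 3·[I_A]_T − 4·[D_c]_T + 2·[ϕ]_T = 3·(0) − 4·(-1) + 2·(-2) = 0
All base exponents vanish — dimensionless.

yes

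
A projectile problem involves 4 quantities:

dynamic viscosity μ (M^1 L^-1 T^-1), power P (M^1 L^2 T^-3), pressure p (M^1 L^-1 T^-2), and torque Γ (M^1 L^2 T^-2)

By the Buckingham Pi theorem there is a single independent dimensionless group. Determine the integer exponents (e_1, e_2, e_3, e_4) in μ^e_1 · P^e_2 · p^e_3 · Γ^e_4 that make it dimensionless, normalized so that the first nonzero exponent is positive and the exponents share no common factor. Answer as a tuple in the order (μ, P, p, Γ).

(1, 1, -1, -1)

M: e_1·(1) + e_2·(1) + e_3·(1) + e_4·(1) = 0
L: e_1·(-1) + e_2·(2) + e_3·(-1) + e_4·(2) = 0
T: e_1·(-1) + e_2·(-3) + e_3·(-2) + e_4·(-2) = 0
Solving this homogeneous linear system for the smallest-integer solution (first nonzero entry positive) gives (1, 1, -1, -1).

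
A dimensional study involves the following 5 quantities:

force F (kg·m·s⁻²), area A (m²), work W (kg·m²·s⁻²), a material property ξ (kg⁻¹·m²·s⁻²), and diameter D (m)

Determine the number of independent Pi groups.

There are 5 variables and 3 base dimensions (M, L, T).
The dimension matrix has rank 3.
Independent dimensionless groups: 5 − 3 = 2.

2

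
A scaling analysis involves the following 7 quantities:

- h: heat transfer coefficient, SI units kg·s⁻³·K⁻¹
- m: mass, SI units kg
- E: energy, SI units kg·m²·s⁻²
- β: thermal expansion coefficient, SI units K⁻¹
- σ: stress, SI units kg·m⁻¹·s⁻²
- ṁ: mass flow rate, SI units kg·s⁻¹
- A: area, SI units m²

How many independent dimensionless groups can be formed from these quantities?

3

There are 7 variables and 4 base dimensions (M, L, T, Θ).
The dimension matrix has rank 4.
Independent dimensionless groups: 7 − 4 = 3.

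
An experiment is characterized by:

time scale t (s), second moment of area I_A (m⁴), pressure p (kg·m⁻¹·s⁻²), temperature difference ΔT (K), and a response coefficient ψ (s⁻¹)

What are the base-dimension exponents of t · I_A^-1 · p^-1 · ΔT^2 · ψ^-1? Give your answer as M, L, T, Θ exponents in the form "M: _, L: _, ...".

M: -1, L: -3, T: 4, Θ: 2

Collect each base-dimension exponent across the product:
  M: (0) − (0) − (1) + 2·(0) − (0) = -1
  L: (0) − (4) − (-1) + 2·(0) − (0) = -3
  T: (1) − (0) − (-2) + 2·(0) − (-1) = 4
  Θ: (0) − (0) − (0) + 2·(1) − (0) = 2
So the dimensions are [M⁻¹ L⁻³ T⁴ Θ²].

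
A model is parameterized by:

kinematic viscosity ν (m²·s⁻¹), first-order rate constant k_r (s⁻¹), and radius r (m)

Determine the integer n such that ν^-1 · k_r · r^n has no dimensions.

2

Balance the L exponent: (1)·n from r, plus −(2) + (0) = -2 from the rest, must sum to zero.
n − 2 = 0, so n = 2.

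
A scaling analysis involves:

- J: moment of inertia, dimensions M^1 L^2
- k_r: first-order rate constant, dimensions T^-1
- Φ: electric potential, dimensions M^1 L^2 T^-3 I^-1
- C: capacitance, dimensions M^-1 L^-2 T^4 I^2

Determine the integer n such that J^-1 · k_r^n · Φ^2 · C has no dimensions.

-2

Balance the T exponent: (-1)·n from k_r, plus −(0) + 2·(-3) + (4) = -2 from the rest, must sum to zero.
−n − 2 = 0, so n = -2.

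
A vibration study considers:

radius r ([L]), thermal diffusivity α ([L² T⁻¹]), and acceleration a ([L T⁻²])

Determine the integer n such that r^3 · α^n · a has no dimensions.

Balance the L exponent: (2)·n from α, plus 3·(1) + (1) = 4 from the rest, must sum to zero.
2n + 4 = 0, so n = -2.

-2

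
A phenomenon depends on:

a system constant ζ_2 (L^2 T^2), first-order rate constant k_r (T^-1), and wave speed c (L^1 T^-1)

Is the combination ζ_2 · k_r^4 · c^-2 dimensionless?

Sum the exponent of each base dimension across the product:
  L: [ζ_2]_L + 4·[k_r]_L − 2·[c]_L = (2) + 4·(0) − 2·(1) = 0
  T: [ζ_2]_T + 4·[k_r]_T − 2·[c]_T = (2) + 4·(-1) − 2·(-1) = 0
All base exponents vanish — dimensionless.

yes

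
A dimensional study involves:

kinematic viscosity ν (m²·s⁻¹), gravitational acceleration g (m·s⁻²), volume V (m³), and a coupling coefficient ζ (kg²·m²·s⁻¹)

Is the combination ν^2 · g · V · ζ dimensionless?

no

Sum the exponent of each base dimension across the product:
  M: 2·[ν]_M + [g]_M + [V]_M + [ζ]_M = 2·(0) + (0) + (0) + (2) = 2
  L: 2·[ν]_L + [g]_L + [V]_L + [ζ]_L = 2·(2) + (1) + (3) + (2) = 10
  T: 2·[ν]_T + [g]_T + [V]_T + [ζ]_T = 2·(-1) + (-2) + (0) + (-1) = -5
Net dimensions [M² L¹⁰ T⁻⁵] ≠ [1] — not dimensionless.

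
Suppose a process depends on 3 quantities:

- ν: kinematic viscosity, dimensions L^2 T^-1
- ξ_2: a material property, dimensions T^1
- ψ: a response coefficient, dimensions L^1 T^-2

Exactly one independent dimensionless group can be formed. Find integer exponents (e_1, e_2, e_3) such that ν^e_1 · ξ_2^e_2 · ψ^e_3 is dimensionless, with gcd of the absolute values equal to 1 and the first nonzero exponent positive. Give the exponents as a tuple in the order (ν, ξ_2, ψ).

(1, -3, -2)

L: e_1·(2) + e_2·(0) + e_3·(1) = 0
T: e_1·(-1) + e_2·(1) + e_3·(-2) = 0
Solving this homogeneous linear system for the smallest-integer solution (first nonzero entry positive) gives (1, -3, -2).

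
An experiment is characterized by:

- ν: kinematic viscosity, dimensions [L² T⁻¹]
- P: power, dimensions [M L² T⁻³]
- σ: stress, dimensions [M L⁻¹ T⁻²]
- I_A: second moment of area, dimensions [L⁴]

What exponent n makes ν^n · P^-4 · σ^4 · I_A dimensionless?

4

Balance the L exponent: (2)·n from ν, plus −4·(2) + 4·(-1) + (4) = -8 from the rest, must sum to zero.
2n − 8 = 0, so n = 4.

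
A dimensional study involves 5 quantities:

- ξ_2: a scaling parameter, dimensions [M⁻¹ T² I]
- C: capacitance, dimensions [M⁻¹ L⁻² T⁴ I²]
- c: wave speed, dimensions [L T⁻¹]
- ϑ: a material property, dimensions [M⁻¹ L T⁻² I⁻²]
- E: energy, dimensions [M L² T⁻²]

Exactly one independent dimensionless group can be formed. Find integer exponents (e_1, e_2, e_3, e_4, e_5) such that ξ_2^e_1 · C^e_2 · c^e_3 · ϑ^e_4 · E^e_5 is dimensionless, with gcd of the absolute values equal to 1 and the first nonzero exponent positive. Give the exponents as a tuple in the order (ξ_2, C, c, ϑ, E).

(2, -3, 2, -2, -3)

M: e_1·(-1) + e_2·(-1) + e_3·(0) + e_4·(-1) + e_5·(1) = 0
L: e_1·(0) + e_2·(-2) + e_3·(1) + e_4·(1) + e_5·(2) = 0
T: e_1·(2) + e_2·(4) + e_3·(-1) + e_4·(-2) + e_5·(-2) = 0
I: e_1·(1) + e_2·(2) + e_3·(0) + e_4·(-2) + e_5·(0) = 0
Solving this homogeneous linear system for the smallest-integer solution (first nonzero entry positive) gives (2, -3, 2, -2, -3).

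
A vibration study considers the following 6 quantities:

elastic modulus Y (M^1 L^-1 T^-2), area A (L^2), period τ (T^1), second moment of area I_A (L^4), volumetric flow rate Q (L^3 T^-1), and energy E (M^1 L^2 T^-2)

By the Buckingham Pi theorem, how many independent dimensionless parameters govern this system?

3

There are 6 variables and 3 base dimensions (M, L, T).
The dimension matrix has rank 3.
Independent dimensionless groups: 6 − 3 = 3.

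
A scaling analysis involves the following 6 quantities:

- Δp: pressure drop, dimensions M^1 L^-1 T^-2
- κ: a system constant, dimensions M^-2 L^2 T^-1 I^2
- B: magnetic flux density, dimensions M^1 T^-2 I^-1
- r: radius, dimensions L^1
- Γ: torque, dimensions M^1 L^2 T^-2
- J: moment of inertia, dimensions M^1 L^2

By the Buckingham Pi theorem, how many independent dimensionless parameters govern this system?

There are 6 variables and 4 base dimensions (M, L, T, I).
The dimension matrix has rank 4.
Independent dimensionless groups: 6 − 4 = 2.

2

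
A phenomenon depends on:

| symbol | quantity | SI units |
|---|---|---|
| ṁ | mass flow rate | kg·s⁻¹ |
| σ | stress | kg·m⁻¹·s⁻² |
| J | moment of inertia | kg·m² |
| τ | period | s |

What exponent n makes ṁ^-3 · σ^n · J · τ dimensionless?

Balance the M exponent: (1)·n from σ, plus −3·(1) + (1) + (0) = -2 from the rest, must sum to zero.
n − 2 = 0, so n = 2.

2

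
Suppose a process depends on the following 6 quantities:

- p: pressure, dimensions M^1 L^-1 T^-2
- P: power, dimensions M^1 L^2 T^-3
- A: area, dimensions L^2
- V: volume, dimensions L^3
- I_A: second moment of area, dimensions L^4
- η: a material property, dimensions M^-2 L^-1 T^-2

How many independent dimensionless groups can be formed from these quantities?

3

There are 6 variables and 3 base dimensions (M, L, T).
The dimension matrix has rank 3.
Independent dimensionless groups: 6 − 3 = 3.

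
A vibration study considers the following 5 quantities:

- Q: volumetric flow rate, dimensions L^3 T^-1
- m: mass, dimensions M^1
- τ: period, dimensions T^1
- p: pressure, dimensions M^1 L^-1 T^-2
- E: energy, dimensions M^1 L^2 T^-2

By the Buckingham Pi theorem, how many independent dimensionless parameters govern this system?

2

There are 5 variables and 3 base dimensions (M, L, T).
The dimension matrix has rank 3.
Independent dimensionless groups: 5 − 3 = 2.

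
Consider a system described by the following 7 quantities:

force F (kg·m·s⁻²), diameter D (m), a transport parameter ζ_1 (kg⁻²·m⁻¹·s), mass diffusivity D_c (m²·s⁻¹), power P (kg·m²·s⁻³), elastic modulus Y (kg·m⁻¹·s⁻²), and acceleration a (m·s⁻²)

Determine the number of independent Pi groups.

4

There are 7 variables and 3 base dimensions (M, L, T).
The dimension matrix has rank 3.
Independent dimensionless groups: 7 − 3 = 4.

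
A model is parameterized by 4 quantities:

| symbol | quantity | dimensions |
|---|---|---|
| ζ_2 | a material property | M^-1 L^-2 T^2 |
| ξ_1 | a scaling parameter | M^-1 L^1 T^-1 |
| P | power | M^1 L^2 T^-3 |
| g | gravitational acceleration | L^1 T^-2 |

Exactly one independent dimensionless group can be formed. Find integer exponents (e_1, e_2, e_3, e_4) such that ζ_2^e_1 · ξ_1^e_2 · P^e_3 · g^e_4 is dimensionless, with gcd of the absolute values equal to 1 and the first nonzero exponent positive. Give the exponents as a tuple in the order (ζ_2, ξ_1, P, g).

M: e_1·(-1) + e_2·(-1) + e_3·(1) + e_4·(0) = 0
L: e_1·(-2) + e_2·(1) + e_3·(2) + e_4·(1) = 0
T: e_1·(2) + e_2·(-1) + e_3·(-3) + e_4·(-2) = 0
Solving this homogeneous linear system for the smallest-integer solution (first nonzero entry positive) gives (2, 1, 3, -3).

(2, 1, 3, -3)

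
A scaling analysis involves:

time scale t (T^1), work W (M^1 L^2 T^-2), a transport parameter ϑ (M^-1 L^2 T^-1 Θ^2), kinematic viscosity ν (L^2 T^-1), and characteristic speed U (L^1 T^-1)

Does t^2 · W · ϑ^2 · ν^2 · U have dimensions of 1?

Sum the exponent of each base dimension across the product:
  M: 2·[t]_M + [W]_M + 2·[ϑ]_M + 2·[ν]_M + [U]_M = 2·(0) + (1) + 2·(-1) + 2·(0) + (0) = -1
  L: 2·[t]_L + [W]_L + 2·[ϑ]_L + 2·[ν]_L + [U]_L = 2·(0) + (2) + 2·(2) + 2·(2) + (1) = 11
  T: 2·[t]_T + [W]_T + 2·[ϑ]_T + 2·[ν]_T + [U]_T = 2·(1) + (-2) + 2·(-1) + 2·(-1) + (-1) = -5
  Θ: 2·[t]_Θ + [W]_Θ + 2·[ϑ]_Θ + 2·[ν]_Θ + [U]_Θ = 2·(0) + (0) + 2·(2) + 2·(0) + (0) = 4
Net dimensions [M⁻¹ L¹¹ T⁻⁵ Θ⁴] ≠ [1] — not dimensionless.

no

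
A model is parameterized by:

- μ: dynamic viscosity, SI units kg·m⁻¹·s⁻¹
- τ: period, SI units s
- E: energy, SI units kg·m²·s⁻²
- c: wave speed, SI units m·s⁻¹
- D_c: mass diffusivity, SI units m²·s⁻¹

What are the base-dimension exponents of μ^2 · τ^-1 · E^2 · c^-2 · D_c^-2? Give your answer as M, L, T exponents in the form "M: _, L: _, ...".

Collect each base-dimension exponent across the product:
  M: 2·(1) − (0) + 2·(1) − 2·(0) − 2·(0) = 4
  L: 2·(-1) − (0) + 2·(2) − 2·(1) − 2·(2) = -4
  T: 2·(-1) − (1) + 2·(-2) − 2·(-1) − 2·(-1) = -3
So the dimensions are [M⁴ L⁻⁴ T⁻³].

M: 4, L: -4, T: -3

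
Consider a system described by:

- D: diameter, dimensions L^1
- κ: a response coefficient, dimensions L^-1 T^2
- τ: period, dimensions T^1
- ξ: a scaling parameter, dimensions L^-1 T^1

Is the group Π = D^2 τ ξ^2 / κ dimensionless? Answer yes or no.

no

Sum the exponent of each base dimension across the product:
  L: 2·[D]_L − [κ]_L + [τ]_L + 2·[ξ]_L = 2·(1) − (-1) + (0) + 2·(-1) = 1
  T: 2·[D]_T − [κ]_T + [τ]_T + 2·[ξ]_T = 2·(0) − (2) + (1) + 2·(1) = 1
Net dimensions [L T] ≠ [1] — not dimensionless.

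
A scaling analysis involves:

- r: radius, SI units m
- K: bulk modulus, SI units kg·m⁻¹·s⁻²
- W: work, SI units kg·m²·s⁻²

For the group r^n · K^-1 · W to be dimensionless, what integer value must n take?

-3

Balance the L exponent: (1)·n from r, plus −(-1) + (2) = 3 from the rest, must sum to zero.
n + 3 = 0, so n = -3.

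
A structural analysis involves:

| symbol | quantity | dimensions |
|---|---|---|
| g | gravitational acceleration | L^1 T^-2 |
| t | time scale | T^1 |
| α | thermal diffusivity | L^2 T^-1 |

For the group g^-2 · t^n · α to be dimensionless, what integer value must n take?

-3

Balance the T exponent: (1)·n from t, plus −2·(-2) + (-1) = 3 from the rest, must sum to zero.
n + 3 = 0, so n = -3.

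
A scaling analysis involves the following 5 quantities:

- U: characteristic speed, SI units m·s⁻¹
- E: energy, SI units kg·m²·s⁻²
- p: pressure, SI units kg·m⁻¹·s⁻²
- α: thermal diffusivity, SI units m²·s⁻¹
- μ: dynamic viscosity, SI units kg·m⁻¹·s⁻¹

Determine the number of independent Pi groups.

2

There are 5 variables and 3 base dimensions (M, L, T).
The dimension matrix has rank 3.
Independent dimensionless groups: 5 − 3 = 2.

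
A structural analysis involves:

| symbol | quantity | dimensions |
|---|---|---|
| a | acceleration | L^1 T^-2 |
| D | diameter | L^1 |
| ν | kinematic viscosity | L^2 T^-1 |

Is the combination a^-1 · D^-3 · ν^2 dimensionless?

Sum the exponent of each base dimension across the product:
  L: −[a]_L − 3·[D]_L + 2·[ν]_L = −(1) − 3·(1) + 2·(2) = 0
  T: −[a]_T − 3·[D]_T + 2·[ν]_T = −(-2) − 3·(0) + 2·(-1) = 0
All base exponents vanish — dimensionless.

yes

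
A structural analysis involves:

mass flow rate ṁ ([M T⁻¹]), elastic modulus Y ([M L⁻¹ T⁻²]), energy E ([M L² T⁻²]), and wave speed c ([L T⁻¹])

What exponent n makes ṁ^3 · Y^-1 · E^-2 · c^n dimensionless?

Balance the L exponent: (1)·n from c, plus 3·(0) − (-1) − 2·(2) = -3 from the rest, must sum to zero.
n − 3 = 0, so n = 3.

3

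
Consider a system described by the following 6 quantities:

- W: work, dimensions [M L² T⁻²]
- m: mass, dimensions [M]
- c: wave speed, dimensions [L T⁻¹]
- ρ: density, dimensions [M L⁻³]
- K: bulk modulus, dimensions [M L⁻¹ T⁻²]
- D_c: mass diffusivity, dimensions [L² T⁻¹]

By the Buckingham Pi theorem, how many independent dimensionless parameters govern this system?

There are 6 variables and 3 base dimensions (M, L, T).
The dimension matrix has rank 3.
Independent dimensionless groups: 6 − 3 = 3.

3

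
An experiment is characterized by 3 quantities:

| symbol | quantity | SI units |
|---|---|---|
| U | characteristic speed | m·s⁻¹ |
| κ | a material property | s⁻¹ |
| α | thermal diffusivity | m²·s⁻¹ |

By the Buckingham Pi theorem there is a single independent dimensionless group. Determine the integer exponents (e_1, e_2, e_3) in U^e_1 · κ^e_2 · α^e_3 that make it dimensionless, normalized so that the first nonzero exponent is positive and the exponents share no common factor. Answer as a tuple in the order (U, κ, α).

(2, -1, -1)

L: e_1·(1) + e_2·(0) + e_3·(2) = 0
T: e_1·(-1) + e_2·(-1) + e_3·(-1) = 0
Solving this homogeneous linear system for the smallest-integer solution (first nonzero entry positive) gives (2, -1, -1).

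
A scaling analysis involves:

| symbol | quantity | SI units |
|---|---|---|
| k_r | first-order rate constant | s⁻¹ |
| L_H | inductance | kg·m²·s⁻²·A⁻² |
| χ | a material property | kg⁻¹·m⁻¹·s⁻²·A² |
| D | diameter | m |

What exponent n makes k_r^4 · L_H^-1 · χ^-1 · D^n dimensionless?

1

Balance the L exponent: (1)·n from D, plus 4·(0) − (2) − (-1) = -1 from the rest, must sum to zero.
n − 1 = 0, so n = 1.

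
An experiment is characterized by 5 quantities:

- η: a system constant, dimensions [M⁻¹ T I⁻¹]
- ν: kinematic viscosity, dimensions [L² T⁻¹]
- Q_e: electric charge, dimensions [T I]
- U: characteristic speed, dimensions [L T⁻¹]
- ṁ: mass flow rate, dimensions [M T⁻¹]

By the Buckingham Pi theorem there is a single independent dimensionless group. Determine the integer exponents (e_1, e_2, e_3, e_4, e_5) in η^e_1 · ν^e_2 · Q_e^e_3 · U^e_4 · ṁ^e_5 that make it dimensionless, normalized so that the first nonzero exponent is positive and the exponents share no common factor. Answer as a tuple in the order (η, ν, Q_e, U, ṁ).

(1, -1, 1, 2, 1)

M: e_1·(-1) + e_2·(0) + e_3·(0) + e_4·(0) + e_5·(1) = 0
L: e_1·(0) + e_2·(2) + e_3·(0) + e_4·(1) + e_5·(0) = 0
T: e_1·(1) + e_2·(-1) + e_3·(1) + e_4·(-1) + e_5·(-1) = 0
I: e_1·(-1) + e_2·(0) + e_3·(1) + e_4·(0) + e_5·(0) = 0
Solving this homogeneous linear system for the smallest-integer solution (first nonzero entry positive) gives (1, -1, 1, 2, 1).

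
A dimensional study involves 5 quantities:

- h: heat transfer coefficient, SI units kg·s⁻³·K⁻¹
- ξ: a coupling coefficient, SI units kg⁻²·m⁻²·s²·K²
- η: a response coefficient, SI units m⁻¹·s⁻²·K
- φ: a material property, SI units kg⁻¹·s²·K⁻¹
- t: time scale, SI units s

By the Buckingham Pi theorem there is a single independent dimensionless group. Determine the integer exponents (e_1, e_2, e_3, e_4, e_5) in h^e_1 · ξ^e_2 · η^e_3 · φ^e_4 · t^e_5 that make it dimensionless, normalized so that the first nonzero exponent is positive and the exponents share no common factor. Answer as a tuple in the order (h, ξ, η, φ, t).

M: e_1·(1) + e_2·(-2) + e_3·(0) + e_4·(-1) + e_5·(0) = 0
L: e_1·(0) + e_2·(-2) + e_3·(-1) + e_4·(0) + e_5·(0) = 0
T: e_1·(-3) + e_2·(2) + e_3·(-2) + e_4·(2) + e_5·(1) = 0
Θ: e_1·(-1) + e_2·(2) + e_3·(1) + e_4·(-1) + e_5·(0) = 0
Solving this homogeneous linear system for the smallest-integer solution (first nonzero entry positive) gives (1, 1, -2, -1, -1).

(1, 1, -2, -1, -1)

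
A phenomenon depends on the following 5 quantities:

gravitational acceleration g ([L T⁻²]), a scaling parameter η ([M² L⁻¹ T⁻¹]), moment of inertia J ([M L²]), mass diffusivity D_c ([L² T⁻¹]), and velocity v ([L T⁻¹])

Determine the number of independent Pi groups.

There are 5 variables and 3 base dimensions (M, L, T).
The dimension matrix has rank 3.
Independent dimensionless groups: 5 − 3 = 2.

2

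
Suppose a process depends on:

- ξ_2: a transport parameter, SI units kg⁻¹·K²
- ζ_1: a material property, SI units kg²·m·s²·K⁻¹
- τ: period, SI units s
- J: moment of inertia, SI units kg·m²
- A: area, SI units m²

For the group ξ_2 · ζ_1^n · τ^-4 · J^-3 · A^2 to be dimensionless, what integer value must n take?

Balance the M exponent: (2)·n from ζ_1, plus (-1) − 4·(0) − 3·(1) + 2·(0) = -4 from the rest, must sum to zero.
2n − 4 = 0, so n = 2.

2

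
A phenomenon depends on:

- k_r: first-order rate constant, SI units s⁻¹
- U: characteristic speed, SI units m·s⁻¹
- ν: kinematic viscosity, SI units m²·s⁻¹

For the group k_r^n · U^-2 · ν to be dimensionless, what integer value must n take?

1

Balance the T exponent: (-1)·n from k_r, plus −2·(-1) + (-1) = 1 from the rest, must sum to zero.
−n + 1 = 0, so n = 1.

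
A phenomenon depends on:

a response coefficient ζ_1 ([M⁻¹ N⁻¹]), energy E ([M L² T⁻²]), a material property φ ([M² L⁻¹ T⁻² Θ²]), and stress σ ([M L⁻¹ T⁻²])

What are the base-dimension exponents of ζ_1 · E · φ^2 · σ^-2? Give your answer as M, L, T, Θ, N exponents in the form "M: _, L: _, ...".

M: 2, L: 2, T: -2, Θ: 4, N: -1

Collect each base-dimension exponent across the product:
  M: (-1) + (1) + 2·(2) − 2·(1) = 2
  L: (0) + (2) + 2·(-1) − 2·(-1) = 2
  T: (0) + (-2) + 2·(-2) − 2·(-2) = -2
  Θ: (0) + (0) + 2·(2) − 2·(0) = 4
  N: (-1) + (0) + 2·(0) − 2·(0) = -1
So the dimensions are [M² L² T⁻² Θ⁴ N⁻¹].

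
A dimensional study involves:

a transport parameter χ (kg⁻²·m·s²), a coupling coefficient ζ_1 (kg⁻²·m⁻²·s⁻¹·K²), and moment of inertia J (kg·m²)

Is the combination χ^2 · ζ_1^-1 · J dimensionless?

Sum the exponent of each base dimension across the product:
  M: 2·[χ]_M − [ζ_1]_M + [J]_M = 2·(-2) − (-2) + (1) = -1
  L: 2·[χ]_L − [ζ_1]_L + [J]_L = 2·(1) − (-2) + (2) = 6
  T: 2·[χ]_T − [ζ_1]_T + [J]_T = 2·(2) − (-1) + (0) = 5
  Θ: 2·[χ]_Θ − [ζ_1]_Θ + [J]_Θ = 2·(0) − (2) + (0) = -2
Net dimensions [M⁻¹ L⁶ T⁵ Θ⁻²] ≠ [1] — not dimensionless.

no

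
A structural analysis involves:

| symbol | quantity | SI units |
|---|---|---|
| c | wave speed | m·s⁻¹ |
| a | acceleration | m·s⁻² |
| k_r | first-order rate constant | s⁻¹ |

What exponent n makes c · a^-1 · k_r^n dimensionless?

1

Balance the T exponent: (-1)·n from k_r, plus (-1) − (-2) = 1 from the rest, must sum to zero.
−n + 1 = 0, so n = 1.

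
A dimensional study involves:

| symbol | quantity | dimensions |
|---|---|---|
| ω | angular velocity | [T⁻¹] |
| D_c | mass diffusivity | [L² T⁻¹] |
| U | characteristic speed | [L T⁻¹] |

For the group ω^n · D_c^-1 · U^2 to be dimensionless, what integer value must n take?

Balance the T exponent: (-1)·n from ω, plus −(-1) + 2·(-1) = -1 from the rest, must sum to zero.
−n − 1 = 0, so n = -1.

-1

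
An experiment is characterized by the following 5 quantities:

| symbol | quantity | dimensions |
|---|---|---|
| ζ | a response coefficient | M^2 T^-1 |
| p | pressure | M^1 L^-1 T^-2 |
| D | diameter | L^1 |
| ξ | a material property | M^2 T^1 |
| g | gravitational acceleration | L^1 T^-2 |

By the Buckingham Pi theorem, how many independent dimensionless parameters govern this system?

2

There are 5 variables and 3 base dimensions (M, L, T).
The dimension matrix has rank 3.
Independent dimensionless groups: 5 − 3 = 2.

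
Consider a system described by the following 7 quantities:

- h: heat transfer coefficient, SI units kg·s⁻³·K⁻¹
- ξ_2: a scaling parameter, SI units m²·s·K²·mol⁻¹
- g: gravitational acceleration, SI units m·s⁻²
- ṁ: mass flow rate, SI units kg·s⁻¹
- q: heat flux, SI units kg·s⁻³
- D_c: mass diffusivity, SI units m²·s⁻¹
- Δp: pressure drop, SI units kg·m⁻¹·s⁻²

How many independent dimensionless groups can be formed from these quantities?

2

There are 7 variables and 5 base dimensions (M, L, T, Θ, N).
The dimension matrix has rank 5.
Independent dimensionless groups: 7 − 5 = 2.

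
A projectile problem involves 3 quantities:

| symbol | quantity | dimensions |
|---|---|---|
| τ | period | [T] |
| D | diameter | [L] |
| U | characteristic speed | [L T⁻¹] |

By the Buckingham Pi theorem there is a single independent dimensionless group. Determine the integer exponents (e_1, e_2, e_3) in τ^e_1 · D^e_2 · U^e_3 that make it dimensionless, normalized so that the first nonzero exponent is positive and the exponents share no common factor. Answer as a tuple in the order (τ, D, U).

L: e_1·(0) + e_2·(1) + e_3·(1) = 0
T: e_1·(1) + e_2·(0) + e_3·(-1) = 0
Solving this homogeneous linear system for the smallest-integer solution (first nonzero entry positive) gives (1, -1, 1).

(1, -1, 1)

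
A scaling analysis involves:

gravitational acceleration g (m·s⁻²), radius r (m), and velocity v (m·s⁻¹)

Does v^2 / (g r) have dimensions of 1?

Sum the exponent of each base dimension across the product:
  M: −[g]_M − [r]_M + 2·[v]_M = −(0) − (0) + 2·(0) = 0
  L: −[g]_L − [r]_L + 2·[v]_L = −(1) − (1) + 2·(1) = 0
  T: −[g]_T − [r]_T + 2·[v]_T = −(-2) − (0) + 2·(-1) = 0
  Θ: −[g]_Θ − [r]_Θ + 2·[v]_Θ = −(0) − (0) + 2·(0) = 0
All base exponents vanish — dimensionless.

yes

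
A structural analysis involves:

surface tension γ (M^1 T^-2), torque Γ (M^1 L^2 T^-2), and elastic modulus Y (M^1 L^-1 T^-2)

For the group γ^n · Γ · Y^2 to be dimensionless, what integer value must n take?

-3

Balance the M exponent: (1)·n from γ, plus (1) + 2·(1) = 3 from the rest, must sum to zero.
n + 3 = 0, so n = -3.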